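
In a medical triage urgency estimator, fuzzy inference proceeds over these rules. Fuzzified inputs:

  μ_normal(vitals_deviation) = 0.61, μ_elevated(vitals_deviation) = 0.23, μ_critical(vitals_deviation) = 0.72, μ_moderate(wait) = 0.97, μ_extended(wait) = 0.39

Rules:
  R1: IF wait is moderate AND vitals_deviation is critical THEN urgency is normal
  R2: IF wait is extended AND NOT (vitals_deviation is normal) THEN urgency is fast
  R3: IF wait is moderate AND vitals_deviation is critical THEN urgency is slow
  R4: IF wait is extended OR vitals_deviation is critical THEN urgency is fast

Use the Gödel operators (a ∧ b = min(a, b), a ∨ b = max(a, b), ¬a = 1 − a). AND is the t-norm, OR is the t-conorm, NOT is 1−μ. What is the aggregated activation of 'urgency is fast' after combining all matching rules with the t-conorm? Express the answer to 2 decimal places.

R1: moderate=0.97, critical=0.72; AND[min(a, b)] → w = 0.72
R2: extended=0.39, ¬normal=1−0.61=0.39; AND[min(a, b)] → w = 0.39
R3: moderate=0.97, critical=0.72; AND[min(a, b)] → w = 0.72
R4: extended=0.39, critical=0.72; OR[max(a, b)] → w = 0.72
Rules with consequent 'fast': {R2, R4} → strengths 0.39, 0.72
Aggregate via t-conorm [max(a, b)]: 0.72

0.72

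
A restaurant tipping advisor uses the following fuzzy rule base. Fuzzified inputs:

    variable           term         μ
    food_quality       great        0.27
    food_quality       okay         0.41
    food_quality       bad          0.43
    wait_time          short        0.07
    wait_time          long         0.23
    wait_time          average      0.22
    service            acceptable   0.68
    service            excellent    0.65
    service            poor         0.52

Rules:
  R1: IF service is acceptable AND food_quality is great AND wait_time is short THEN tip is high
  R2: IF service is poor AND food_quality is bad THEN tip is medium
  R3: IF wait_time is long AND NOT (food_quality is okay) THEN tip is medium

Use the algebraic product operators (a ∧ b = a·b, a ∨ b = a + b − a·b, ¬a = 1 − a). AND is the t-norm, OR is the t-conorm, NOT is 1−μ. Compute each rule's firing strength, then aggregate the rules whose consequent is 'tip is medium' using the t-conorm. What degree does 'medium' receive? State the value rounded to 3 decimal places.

R1: acceptable=0.68, great=0.27, short=0.07; AND[a·b] → w = 0.0129
R2: poor=0.52, bad=0.43; AND[a·b] → w = 0.2236
R3: long=0.23, ¬okay=1−0.41=0.59; AND[a·b] → w = 0.1357
Rules with consequent 'medium': {R2, R3} → strengths 0.2236, 0.1357
Aggregate via t-conorm [a + b − a·b]: 0.3290

0.329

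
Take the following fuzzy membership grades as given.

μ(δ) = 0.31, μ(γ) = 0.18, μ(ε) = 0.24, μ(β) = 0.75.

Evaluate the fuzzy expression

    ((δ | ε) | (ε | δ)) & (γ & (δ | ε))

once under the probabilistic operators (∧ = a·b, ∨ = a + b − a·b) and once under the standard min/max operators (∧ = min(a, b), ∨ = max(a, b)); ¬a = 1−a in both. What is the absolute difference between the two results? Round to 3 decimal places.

Under probabilistic:
  δ | ε = a + b − a·b on (0.3100, 0.2400) = 0.4756
  ε | δ = a + b − a·b on (0.2400, 0.3100) = 0.4756
  (δ | ε) | (ε | δ) = a + b − a·b on (0.4756, 0.4756) = 0.7250
  δ | ε = a + b − a·b on (0.3100, 0.2400) = 0.4756
  γ & (δ | ε) = a·b on (0.1800, 0.4756) = 0.0856
  ((δ | ε) | (ε | δ)) & (γ & (δ | ε)) = a·b on (0.7250, 0.0856) = 0.0621
  → value = 0.0621
Under standard min/max:
  δ | ε = max(a, b) on (0.31, 0.24) = 0.31
  ε | δ = max(a, b) on (0.24, 0.31) = 0.31
  (δ | ε) | (ε | δ) = max(a, b) on (0.31, 0.31) = 0.31
  δ | ε = max(a, b) on (0.31, 0.24) = 0.31
  γ & (δ | ε) = min(a, b) on (0.18, 0.31) = 0.18
  ((δ | ε) | (ε | δ)) & (γ & (δ | ε)) = min(a, b) on (0.31, 0.18) = 0.18
  → value = 0.1800
|0.0621 − 0.1800| = 0.118

0.118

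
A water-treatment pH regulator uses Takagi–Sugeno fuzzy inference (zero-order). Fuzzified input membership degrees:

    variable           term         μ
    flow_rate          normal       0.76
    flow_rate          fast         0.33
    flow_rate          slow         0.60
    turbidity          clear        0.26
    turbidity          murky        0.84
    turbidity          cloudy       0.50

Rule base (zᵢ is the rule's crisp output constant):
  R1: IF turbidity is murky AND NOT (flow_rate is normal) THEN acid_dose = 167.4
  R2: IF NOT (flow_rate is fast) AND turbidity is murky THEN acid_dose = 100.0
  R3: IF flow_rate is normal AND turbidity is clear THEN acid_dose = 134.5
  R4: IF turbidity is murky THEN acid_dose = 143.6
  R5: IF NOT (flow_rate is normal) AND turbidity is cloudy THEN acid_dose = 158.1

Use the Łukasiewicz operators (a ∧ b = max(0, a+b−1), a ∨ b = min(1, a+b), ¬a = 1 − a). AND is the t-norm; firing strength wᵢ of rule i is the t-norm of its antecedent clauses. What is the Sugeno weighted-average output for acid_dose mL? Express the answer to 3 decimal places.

129.452

R1 (z=167.4): murky=0.84, ¬normal=1−0.76=0.24; AND[max(0, a+b−1)] → w = 0.08
R2 (z=100.0): ¬fast=1−0.33=0.67, murky=0.84; AND[max(0, a+b−1)] → w = 0.51
R3 (z=134.5): normal=0.76, clear=0.26; AND[max(0, a+b−1)] → w = 0.02
R4 (z=143.6): murky=0.84 → w = 0.84
R5 (z=158.1): ¬normal=1−0.76=0.24, cloudy=0.50; AND[max(0, a+b−1)] → w = 0.00
Weighted average = (0.08·167.4 + 0.51·100.0 + 0.02·134.5 + 0.84·143.6 + 0.00·158.1) / (0.08 + 0.51 + 0.02 + 0.84 + 0.00)
  = 187.7060 / 1.4500 = 129.452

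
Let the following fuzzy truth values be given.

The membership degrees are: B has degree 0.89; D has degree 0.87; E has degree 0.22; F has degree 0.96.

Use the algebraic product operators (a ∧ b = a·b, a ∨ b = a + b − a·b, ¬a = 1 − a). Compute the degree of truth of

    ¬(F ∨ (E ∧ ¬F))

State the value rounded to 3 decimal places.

0.040

¬F = 1 − 0.9600 = 0.0400
E ∧ ¬F = a·b on (0.2200, 0.0400) = 0.0088
F ∨ (E ∧ ¬F) = a + b − a·b on (0.9600, 0.0088) = 0.9604
¬(F ∨ (E ∧ ¬F)) = 1 − 0.9604 = 0.0396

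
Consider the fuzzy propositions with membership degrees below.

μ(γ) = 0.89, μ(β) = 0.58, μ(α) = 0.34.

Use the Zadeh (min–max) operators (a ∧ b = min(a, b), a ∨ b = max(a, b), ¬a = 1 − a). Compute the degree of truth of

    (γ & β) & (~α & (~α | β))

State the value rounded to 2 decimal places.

γ & β = min(a, b) on (0.89, 0.58) = 0.58
~α = 1 − 0.34 = 0.66
~α = 1 − 0.34 = 0.66
~α | β = max(a, b) on (0.66, 0.58) = 0.66
~α & (~α | β) = min(a, b) on (0.66, 0.66) = 0.66
(γ & β) & (~α & (~α | β)) = min(a, b) on (0.58, 0.66) = 0.58

0.58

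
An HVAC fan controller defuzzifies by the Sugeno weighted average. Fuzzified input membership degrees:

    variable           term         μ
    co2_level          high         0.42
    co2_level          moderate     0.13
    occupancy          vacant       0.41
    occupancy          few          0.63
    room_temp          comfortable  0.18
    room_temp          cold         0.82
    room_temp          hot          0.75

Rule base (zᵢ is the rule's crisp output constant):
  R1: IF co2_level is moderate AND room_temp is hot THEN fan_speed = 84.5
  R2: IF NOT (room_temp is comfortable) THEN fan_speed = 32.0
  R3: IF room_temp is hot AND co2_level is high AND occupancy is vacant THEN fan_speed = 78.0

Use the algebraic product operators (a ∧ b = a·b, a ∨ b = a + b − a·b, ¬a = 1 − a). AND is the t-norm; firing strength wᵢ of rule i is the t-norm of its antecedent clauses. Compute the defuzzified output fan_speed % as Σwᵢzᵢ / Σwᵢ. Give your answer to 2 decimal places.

42.57

R1 (z=84.5): moderate=0.13, hot=0.75; AND[a·b] → w = 0.0975
R2 (z=32.0): ¬comfortable=1−0.18=0.82 → w = 0.8200
R3 (z=78.0): hot=0.75, high=0.42, vacant=0.41; AND[a·b] → w = 0.1291
Weighted average = (0.0975·84.5 + 0.8200·32.0 + 0.1291·78.0) / (0.0975 + 0.8200 + 0.1291)
  = 44.5525 / 1.0467 = 42.57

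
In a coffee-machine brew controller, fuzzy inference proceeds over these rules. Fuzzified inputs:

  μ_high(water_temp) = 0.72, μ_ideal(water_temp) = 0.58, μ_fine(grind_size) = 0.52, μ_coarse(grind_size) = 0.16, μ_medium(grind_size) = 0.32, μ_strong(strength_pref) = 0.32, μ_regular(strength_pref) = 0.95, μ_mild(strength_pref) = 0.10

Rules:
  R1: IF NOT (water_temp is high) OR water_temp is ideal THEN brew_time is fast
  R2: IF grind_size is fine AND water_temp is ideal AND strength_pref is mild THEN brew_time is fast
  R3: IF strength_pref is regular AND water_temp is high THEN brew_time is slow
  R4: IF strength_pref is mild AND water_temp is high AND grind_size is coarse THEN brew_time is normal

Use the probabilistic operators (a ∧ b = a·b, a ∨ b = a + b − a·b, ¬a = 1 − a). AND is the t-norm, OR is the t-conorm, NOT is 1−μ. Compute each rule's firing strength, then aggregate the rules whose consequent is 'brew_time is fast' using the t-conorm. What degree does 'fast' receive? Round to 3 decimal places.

R1: ¬high=1−0.72=0.28, ideal=0.58; OR[a + b − a·b] → w = 0.6976
R2: fine=0.52, ideal=0.58, mild=0.10; AND[a·b] → w = 0.0302
R3: regular=0.95, high=0.72; AND[a·b] → w = 0.6840
R4: mild=0.10, high=0.72, coarse=0.16; AND[a·b] → w = 0.0115
Rules with consequent 'fast': {R1, R2} → strengths 0.6976, 0.0302
Aggregate via t-conorm [a + b − a·b]: 0.7067

0.707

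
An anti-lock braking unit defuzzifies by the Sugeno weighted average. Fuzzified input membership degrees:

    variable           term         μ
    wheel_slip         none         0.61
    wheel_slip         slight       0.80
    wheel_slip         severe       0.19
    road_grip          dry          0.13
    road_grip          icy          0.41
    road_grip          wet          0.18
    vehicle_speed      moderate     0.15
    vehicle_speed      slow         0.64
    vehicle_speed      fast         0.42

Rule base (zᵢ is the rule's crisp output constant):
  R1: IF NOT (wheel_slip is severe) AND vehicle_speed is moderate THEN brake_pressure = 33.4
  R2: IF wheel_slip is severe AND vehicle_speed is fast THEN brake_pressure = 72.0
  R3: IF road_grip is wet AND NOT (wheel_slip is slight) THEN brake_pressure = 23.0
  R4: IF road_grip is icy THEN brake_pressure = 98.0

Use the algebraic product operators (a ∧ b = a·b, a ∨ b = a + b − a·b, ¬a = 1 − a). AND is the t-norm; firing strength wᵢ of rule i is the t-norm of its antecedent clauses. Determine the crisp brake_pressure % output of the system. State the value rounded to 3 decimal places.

78.498

R1 (z=33.4): ¬severe=1−0.19=0.81, moderate=0.15; AND[a·b] → w = 0.1215
R2 (z=72.0): severe=0.19, fast=0.42; AND[a·b] → w = 0.0798
R3 (z=23.0): wet=0.18, ¬slight=1−0.80=0.20; AND[a·b] → w = 0.0360
R4 (z=98.0): icy=0.41 → w = 0.4100
Weighted average = (0.1215·33.4 + 0.0798·72.0 + 0.0360·23.0 + 0.4100·98.0) / (0.1215 + 0.0798 + 0.0360 + 0.4100)
  = 50.8117 / 0.6473 = 78.498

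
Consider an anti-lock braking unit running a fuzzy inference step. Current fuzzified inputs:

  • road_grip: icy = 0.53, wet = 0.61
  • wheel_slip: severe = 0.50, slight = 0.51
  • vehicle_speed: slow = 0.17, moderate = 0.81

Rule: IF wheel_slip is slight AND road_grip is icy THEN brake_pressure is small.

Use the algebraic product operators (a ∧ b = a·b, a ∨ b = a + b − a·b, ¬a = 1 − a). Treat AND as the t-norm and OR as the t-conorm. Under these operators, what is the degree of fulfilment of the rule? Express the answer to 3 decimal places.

0.270

firing strength: slight=0.51, icy=0.53; AND[a·b] → w = 0.2703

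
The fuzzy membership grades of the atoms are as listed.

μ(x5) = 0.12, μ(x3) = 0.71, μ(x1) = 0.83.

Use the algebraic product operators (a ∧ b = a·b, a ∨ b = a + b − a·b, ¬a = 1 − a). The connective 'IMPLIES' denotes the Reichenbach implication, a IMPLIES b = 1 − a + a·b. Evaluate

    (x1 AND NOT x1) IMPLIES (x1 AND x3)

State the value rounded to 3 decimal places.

0.942

NOT x1 = 1 − 0.8300 = 0.1700
x1 AND NOT x1 = a·b on (0.8300, 0.1700) = 0.1411
x1 AND x3 = a·b on (0.8300, 0.7100) = 0.5893
(x1 AND NOT x1) IMPLIES (x1 AND x3)  [Reichenbach: 1 − a + a·b] with a=0.1411, b=0.5893 → 0.9421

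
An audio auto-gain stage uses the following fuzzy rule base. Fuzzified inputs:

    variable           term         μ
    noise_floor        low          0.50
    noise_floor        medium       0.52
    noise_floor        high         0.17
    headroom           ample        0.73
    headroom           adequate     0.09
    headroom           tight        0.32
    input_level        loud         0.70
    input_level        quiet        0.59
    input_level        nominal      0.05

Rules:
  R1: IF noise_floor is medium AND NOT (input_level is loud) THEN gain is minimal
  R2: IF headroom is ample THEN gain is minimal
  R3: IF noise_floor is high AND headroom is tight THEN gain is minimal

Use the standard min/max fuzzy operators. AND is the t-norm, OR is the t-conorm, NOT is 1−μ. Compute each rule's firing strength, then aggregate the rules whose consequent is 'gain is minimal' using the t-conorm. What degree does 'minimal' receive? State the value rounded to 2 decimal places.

R1: medium=0.52, ¬loud=1−0.70=0.30; AND[min(a, b)] → w = 0.30
R2: ample=0.73 → w = 0.73
R3: high=0.17, tight=0.32; AND[min(a, b)] → w = 0.17
Rules with consequent 'minimal': {R1, R2, R3} → strengths 0.30, 0.73, 0.17
Aggregate via t-conorm [max(a, b)]: 0.73

0.73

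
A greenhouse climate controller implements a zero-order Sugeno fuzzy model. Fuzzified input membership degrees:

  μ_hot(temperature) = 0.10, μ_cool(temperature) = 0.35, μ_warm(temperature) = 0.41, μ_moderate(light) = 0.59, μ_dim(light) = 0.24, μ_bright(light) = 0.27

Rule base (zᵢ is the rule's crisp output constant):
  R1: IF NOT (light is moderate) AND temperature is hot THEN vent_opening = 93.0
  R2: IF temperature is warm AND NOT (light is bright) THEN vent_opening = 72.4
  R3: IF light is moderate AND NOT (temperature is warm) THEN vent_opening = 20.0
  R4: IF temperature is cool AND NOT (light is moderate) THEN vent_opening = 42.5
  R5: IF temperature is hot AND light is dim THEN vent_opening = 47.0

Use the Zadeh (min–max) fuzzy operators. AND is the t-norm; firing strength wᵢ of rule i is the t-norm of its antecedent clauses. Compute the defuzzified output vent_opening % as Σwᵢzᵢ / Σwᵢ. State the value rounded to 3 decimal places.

R1 (z=93.0): ¬moderate=1−0.59=0.41, hot=0.10; AND[min(a, b)] → w = 0.10
R2 (z=72.4): warm=0.41, ¬bright=1−0.27=0.73; AND[min(a, b)] → w = 0.41
R3 (z=20.0): moderate=0.59, ¬warm=1−0.41=0.59; AND[min(a, b)] → w = 0.59
R4 (z=42.5): cool=0.35, ¬moderate=1−0.59=0.41; AND[min(a, b)] → w = 0.35
R5 (z=47.0): hot=0.10, dim=0.24; AND[min(a, b)] → w = 0.10
Weighted average = (0.10·93.0 + 0.41·72.4 + 0.59·20.0 + 0.35·42.5 + 0.10·47.0) / (0.10 + 0.41 + 0.59 + 0.35 + 0.10)
  = 70.3590 / 1.5500 = 45.393

45.393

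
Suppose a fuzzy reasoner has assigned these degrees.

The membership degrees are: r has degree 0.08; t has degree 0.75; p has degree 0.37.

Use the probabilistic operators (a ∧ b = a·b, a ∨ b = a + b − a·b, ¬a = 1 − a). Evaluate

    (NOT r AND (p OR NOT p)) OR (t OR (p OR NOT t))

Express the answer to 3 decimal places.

NOT r = 1 − 0.0800 = 0.9200
NOT p = 1 − 0.3700 = 0.6300
p OR NOT p = a + b − a·b on (0.3700, 0.6300) = 0.7669
NOT r AND (p OR NOT p) = a·b on (0.9200, 0.7669) = 0.7055
NOT t = 1 − 0.7500 = 0.2500
p OR NOT t = a + b − a·b on (0.3700, 0.2500) = 0.5275
t OR (p OR NOT t) = a + b − a·b on (0.7500, 0.5275) = 0.8819
(NOT r AND (p OR NOT p)) OR (t OR (p OR NOT t)) = a + b − a·b on (0.7055, 0.8819) = 0.9652

0.965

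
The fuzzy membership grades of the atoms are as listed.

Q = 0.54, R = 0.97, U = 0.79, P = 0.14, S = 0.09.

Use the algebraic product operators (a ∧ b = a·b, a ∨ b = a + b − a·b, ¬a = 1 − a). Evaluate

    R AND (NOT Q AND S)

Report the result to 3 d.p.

NOT Q = 1 − 0.5400 = 0.4600
NOT Q AND S = a·b on (0.4600, 0.0900) = 0.0414
R AND (NOT Q AND S) = a·b on (0.9700, 0.0414) = 0.0402

0.040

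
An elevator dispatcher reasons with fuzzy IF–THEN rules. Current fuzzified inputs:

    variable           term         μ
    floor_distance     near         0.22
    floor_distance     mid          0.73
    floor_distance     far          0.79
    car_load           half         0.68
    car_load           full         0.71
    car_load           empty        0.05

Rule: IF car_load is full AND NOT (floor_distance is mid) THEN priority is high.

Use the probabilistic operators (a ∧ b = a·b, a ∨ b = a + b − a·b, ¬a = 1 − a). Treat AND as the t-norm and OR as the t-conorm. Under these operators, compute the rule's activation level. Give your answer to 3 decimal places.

0.192

firing strength: full=0.71, ¬mid=1−0.73=0.27; AND[a·b] → w = 0.1917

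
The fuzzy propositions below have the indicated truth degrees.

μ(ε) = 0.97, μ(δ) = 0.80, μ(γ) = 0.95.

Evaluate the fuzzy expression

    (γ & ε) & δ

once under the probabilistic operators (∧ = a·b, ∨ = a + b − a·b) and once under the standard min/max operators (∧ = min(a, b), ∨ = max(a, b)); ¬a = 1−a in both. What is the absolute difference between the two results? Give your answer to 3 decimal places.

Under probabilistic:
  γ & ε = a·b on (0.9500, 0.9700) = 0.9215
  (γ & ε) & δ = a·b on (0.9215, 0.8000) = 0.7372
  → value = 0.7372
Under standard min/max:
  γ & ε = min(a, b) on (0.95, 0.97) = 0.95
  (γ & ε) & δ = min(a, b) on (0.95, 0.80) = 0.80
  → value = 0.8000
|0.7372 − 0.8000| = 0.063

0.063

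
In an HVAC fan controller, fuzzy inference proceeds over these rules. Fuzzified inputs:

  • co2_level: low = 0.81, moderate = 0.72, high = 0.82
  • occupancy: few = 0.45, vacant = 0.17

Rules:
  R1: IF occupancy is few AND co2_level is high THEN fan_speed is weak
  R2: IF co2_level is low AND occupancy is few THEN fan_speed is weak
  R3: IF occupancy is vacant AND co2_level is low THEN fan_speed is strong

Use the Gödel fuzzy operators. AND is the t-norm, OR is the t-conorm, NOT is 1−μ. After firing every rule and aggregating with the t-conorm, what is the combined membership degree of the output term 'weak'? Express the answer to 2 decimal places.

R1: few=0.45, high=0.82; AND[min(a, b)] → w = 0.45
R2: low=0.81, few=0.45; AND[min(a, b)] → w = 0.45
R3: vacant=0.17, low=0.81; AND[min(a, b)] → w = 0.17
Rules with consequent 'weak': {R1, R2} → strengths 0.45, 0.45
Aggregate via t-conorm [max(a, b)]: 0.45

0.45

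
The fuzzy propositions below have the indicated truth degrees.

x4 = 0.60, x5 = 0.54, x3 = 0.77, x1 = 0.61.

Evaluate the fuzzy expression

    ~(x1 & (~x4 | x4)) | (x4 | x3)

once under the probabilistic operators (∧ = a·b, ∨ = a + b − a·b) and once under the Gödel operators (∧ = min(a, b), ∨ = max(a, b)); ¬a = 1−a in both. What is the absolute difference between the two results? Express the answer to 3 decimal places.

0.187

Under probabilistic:
  ~x4 = 1 − 0.6000 = 0.4000
  ~x4 | x4 = a + b − a·b on (0.4000, 0.6000) = 0.7600
  x1 & (~x4 | x4) = a·b on (0.6100, 0.7600) = 0.4636
  ~(x1 & (~x4 | x4)) = 1 − 0.4636 = 0.5364
  x4 | x3 = a + b − a·b on (0.6000, 0.7700) = 0.9080
  ~(x1 & (~x4 | x4)) | (x4 | x3) = a + b − a·b on (0.5364, 0.9080) = 0.9573
  → value = 0.9573
Under Gödel:
  ~x4 = 1 − 0.60 = 0.40
  ~x4 | x4 = max(a, b) on (0.40, 0.60) = 0.60
  x1 & (~x4 | x4) = min(a, b) on (0.61, 0.60) = 0.60
  ~(x1 & (~x4 | x4)) = 1 − 0.60 = 0.40
  x4 | x3 = max(a, b) on (0.60, 0.77) = 0.77
  ~(x1 & (~x4 | x4)) | (x4 | x3) = max(a, b) on (0.40, 0.77) = 0.77
  → value = 0.7700
|0.9573 − 0.7700| = 0.187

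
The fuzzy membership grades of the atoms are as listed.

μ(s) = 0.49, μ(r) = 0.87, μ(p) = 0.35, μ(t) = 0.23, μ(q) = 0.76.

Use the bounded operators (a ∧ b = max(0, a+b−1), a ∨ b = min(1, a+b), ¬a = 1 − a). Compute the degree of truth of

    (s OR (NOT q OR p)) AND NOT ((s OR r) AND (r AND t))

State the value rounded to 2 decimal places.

NOT q = 1 − 0.76 = 0.24
NOT q OR p = min(1, a+b) on (0.24, 0.35) = 0.59
s OR (NOT q OR p) = min(1, a+b) on (0.49, 0.59) = 1.00
s OR r = min(1, a+b) on (0.49, 0.87) = 1.00
r AND t = max(0, a+b−1) on (0.87, 0.23) = 0.10
(s OR r) AND (r AND t) = max(0, a+b−1) on (1.00, 0.10) = 0.10
NOT ((s OR r) AND (r AND t)) = 1 − 0.10 = 0.90
(s OR (NOT q OR p)) AND NOT ((s OR r) AND (r AND t)) = max(0, a+b−1) on (1.00, 0.90) = 0.90

0.90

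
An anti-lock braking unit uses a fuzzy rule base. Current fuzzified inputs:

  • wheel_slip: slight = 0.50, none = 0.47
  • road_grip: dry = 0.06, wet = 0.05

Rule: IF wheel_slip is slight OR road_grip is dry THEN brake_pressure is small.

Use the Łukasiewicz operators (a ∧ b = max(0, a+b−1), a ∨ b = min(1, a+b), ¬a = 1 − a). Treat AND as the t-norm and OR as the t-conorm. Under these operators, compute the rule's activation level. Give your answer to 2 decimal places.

0.56

firing strength: slight=0.50, dry=0.06; OR[min(1, a+b)] → w = 0.56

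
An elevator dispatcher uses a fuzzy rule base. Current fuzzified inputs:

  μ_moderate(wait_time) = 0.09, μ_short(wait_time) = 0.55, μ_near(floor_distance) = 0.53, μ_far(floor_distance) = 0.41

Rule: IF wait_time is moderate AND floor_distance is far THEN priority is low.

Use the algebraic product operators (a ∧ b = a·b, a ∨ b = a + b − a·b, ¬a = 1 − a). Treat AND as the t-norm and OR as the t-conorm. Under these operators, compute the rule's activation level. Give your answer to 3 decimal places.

firing strength: moderate=0.09, far=0.41; AND[a·b] → w = 0.0369

0.037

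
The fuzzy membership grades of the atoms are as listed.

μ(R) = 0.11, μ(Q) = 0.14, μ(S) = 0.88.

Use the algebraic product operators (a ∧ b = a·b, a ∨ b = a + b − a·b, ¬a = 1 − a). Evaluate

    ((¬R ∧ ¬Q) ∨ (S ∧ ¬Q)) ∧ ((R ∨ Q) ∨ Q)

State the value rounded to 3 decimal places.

0.322

¬R = 1 − 0.1100 = 0.8900
¬Q = 1 − 0.1400 = 0.8600
¬R ∧ ¬Q = a·b on (0.8900, 0.8600) = 0.7654
¬Q = 1 − 0.1400 = 0.8600
S ∧ ¬Q = a·b on (0.8800, 0.8600) = 0.7568
(¬R ∧ ¬Q) ∨ (S ∧ ¬Q) = a + b − a·b on (0.7654, 0.7568) = 0.9429
R ∨ Q = a + b − a·b on (0.1100, 0.1400) = 0.2346
(R ∨ Q) ∨ Q = a + b − a·b on (0.2346, 0.1400) = 0.3418
((¬R ∧ ¬Q) ∨ (S ∧ ¬Q)) ∧ ((R ∨ Q) ∨ Q) = a·b on (0.9429, 0.3418) = 0.3223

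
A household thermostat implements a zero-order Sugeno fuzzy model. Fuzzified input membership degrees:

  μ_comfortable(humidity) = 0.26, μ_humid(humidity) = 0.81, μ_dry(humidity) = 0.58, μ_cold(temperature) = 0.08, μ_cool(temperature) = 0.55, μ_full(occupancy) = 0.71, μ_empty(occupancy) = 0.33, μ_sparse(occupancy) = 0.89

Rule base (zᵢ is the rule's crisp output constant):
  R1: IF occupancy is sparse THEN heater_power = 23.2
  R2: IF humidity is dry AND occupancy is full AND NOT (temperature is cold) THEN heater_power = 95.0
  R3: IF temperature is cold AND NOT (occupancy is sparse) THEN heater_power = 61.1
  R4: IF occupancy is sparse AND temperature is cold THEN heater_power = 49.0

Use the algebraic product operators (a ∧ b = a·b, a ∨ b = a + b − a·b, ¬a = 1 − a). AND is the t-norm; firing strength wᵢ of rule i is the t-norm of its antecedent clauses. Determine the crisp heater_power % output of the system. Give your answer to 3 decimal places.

R1 (z=23.2): sparse=0.89 → w = 0.8900
R2 (z=95.0): dry=0.58, full=0.71, ¬cold=1−0.08=0.92; AND[a·b] → w = 0.3789
R3 (z=61.1): cold=0.08, ¬sparse=1−0.89=0.11; AND[a·b] → w = 0.0088
R4 (z=49.0): sparse=0.89, cold=0.08; AND[a·b] → w = 0.0712
Weighted average = (0.8900·23.2 + 0.3789·95.0 + 0.0088·61.1 + 0.0712·49.0) / (0.8900 + 0.3789 + 0.0088 + 0.0712)
  = 60.6658 / 1.3489 = 44.976

44.976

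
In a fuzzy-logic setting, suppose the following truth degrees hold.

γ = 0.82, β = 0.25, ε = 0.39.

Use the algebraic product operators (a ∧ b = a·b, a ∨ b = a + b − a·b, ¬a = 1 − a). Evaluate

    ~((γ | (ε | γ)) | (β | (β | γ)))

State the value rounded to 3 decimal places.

ε | γ = a + b − a·b on (0.3900, 0.8200) = 0.8902
γ | (ε | γ) = a + b − a·b on (0.8200, 0.8902) = 0.9802
β | γ = a + b − a·b on (0.2500, 0.8200) = 0.8650
β | (β | γ) = a + b − a·b on (0.2500, 0.8650) = 0.8987
(γ | (ε | γ)) | (β | (β | γ)) = a + b − a·b on (0.9802, 0.8987) = 0.9980
~((γ | (ε | γ)) | (β | (β | γ))) = 1 − 0.9980 = 0.0020

0.002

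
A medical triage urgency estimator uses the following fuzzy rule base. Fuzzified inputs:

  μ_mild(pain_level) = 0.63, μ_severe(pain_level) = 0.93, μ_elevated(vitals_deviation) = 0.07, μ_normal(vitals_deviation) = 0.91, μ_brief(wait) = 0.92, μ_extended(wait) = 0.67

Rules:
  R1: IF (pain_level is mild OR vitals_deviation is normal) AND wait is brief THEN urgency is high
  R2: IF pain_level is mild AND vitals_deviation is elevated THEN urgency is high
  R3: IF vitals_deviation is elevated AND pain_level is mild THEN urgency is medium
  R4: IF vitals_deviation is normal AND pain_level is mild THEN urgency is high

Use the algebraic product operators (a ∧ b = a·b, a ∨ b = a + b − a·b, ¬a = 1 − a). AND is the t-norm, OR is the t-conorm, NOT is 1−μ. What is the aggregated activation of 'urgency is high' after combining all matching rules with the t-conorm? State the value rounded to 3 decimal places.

0.955

R1: (mild=0.63 OR normal=0.91) = 0.9667; AND[a·b] with brief=0.92 → w = 0.8894
R2: mild=0.63, elevated=0.07; AND[a·b] → w = 0.0441
R3: elevated=0.07, mild=0.63; AND[a·b] → w = 0.0441
R4: normal=0.91, mild=0.63; AND[a·b] → w = 0.5733
Rules with consequent 'high': {R1, R2, R4} → strengths 0.8894, 0.0441, 0.5733
Aggregate via t-conorm [a + b − a·b]: 0.9549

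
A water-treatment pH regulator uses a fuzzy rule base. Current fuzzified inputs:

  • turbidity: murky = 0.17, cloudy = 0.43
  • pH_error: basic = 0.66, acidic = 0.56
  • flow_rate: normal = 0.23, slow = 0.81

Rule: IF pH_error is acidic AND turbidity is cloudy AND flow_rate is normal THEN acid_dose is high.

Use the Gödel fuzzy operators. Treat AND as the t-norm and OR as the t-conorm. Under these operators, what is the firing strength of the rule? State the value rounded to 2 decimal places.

0.23

firing strength: acidic=0.56, cloudy=0.43, normal=0.23; AND[min(a, b)] → w = 0.23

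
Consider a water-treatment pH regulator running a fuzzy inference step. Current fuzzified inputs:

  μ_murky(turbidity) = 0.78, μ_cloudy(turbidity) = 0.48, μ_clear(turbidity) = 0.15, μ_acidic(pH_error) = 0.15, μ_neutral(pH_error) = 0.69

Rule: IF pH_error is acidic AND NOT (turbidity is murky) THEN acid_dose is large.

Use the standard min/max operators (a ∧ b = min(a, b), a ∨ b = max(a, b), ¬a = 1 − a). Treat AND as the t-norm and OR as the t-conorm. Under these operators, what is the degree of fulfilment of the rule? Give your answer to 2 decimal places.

firing strength: acidic=0.15, ¬murky=1−0.78=0.22; AND[min(a, b)] → w = 0.15

0.15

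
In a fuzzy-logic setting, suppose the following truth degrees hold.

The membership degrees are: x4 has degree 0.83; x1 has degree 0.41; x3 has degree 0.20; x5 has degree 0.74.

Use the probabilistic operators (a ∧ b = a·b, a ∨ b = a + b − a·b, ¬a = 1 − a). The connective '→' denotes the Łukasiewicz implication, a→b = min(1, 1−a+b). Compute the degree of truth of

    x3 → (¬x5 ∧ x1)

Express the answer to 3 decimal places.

0.907

¬x5 = 1 − 0.7400 = 0.2600
¬x5 ∧ x1 = a·b on (0.2600, 0.4100) = 0.1066
x3 → (¬x5 ∧ x1)  [Łukasiewicz: min(1, 1−a+b)] with a=0.2000, b=0.1066 → 0.9066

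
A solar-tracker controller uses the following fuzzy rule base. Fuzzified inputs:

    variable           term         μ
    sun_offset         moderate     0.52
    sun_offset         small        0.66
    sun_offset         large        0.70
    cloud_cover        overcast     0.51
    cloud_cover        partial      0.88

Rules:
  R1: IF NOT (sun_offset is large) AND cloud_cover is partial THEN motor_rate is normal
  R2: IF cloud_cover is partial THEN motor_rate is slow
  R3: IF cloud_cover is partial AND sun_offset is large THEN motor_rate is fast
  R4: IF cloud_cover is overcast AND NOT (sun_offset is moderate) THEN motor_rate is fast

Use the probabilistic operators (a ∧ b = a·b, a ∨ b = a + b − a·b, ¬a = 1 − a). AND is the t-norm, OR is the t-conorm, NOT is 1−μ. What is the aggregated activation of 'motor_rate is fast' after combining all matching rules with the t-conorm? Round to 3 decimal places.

R1: ¬large=1−0.70=0.30, partial=0.88; AND[a·b] → w = 0.2640
R2: partial=0.88 → w = 0.8800
R3: partial=0.88, large=0.70; AND[a·b] → w = 0.6160
R4: overcast=0.51, ¬moderate=1−0.52=0.48; AND[a·b] → w = 0.2448
Rules with consequent 'fast': {R3, R4} → strengths 0.6160, 0.2448
Aggregate via t-conorm [a + b − a·b]: 0.7100

0.710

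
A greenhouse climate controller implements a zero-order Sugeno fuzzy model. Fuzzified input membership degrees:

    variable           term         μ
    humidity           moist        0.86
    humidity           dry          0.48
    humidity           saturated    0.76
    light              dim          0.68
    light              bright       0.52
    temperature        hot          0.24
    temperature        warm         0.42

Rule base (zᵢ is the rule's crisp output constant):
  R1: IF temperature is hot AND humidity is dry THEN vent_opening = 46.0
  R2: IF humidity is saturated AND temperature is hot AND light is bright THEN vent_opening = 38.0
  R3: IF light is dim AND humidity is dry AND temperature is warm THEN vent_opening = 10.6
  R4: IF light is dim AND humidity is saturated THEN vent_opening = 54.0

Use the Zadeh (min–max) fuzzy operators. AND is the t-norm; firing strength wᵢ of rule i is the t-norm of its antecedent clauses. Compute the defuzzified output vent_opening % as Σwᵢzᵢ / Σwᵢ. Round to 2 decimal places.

38.82

R1 (z=46.0): hot=0.24, dry=0.48; AND[min(a, b)] → w = 0.24
R2 (z=38.0): saturated=0.76, hot=0.24, bright=0.52; AND[min(a, b)] → w = 0.24
R3 (z=10.6): dim=0.68, dry=0.48, warm=0.42; AND[min(a, b)] → w = 0.42
R4 (z=54.0): dim=0.68, saturated=0.76; AND[min(a, b)] → w = 0.68
Weighted average = (0.24·46.0 + 0.24·38.0 + 0.42·10.6 + 0.68·54.0) / (0.24 + 0.24 + 0.42 + 0.68)
  = 61.3320 / 1.5800 = 38.82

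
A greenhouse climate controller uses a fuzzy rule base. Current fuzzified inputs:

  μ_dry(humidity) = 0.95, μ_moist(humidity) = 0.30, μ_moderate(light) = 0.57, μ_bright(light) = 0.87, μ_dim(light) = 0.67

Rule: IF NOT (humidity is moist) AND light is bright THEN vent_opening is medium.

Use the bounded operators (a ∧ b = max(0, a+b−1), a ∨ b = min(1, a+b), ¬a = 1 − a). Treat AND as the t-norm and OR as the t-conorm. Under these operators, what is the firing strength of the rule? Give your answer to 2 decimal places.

0.57

firing strength: ¬moist=1−0.30=0.70, bright=0.87; AND[max(0, a+b−1)] → w = 0.57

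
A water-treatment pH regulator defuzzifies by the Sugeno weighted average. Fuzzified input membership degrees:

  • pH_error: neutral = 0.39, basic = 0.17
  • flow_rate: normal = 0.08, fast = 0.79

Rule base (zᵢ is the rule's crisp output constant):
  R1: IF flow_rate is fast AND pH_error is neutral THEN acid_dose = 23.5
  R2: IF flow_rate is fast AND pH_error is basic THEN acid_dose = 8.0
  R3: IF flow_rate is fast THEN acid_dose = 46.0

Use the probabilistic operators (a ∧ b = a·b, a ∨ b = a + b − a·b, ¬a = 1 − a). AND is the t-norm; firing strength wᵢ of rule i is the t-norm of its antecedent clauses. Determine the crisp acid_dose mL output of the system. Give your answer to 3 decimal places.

R1 (z=23.5): fast=0.79, neutral=0.39; AND[a·b] → w = 0.3081
R2 (z=8.0): fast=0.79, basic=0.17; AND[a·b] → w = 0.1343
R3 (z=46.0): fast=0.79 → w = 0.7900
Weighted average = (0.3081·23.5 + 0.1343·8.0 + 0.7900·46.0) / (0.3081 + 0.1343 + 0.7900)
  = 44.6548 / 1.2324 = 36.234

36.234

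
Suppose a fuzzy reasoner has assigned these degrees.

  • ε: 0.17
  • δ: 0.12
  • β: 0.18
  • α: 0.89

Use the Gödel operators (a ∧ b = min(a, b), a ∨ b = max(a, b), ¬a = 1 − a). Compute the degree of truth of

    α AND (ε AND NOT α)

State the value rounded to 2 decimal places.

0.11

NOT α = 1 − 0.89 = 0.11
ε AND NOT α = min(a, b) on (0.17, 0.11) = 0.11
α AND (ε AND NOT α) = min(a, b) on (0.89, 0.11) = 0.11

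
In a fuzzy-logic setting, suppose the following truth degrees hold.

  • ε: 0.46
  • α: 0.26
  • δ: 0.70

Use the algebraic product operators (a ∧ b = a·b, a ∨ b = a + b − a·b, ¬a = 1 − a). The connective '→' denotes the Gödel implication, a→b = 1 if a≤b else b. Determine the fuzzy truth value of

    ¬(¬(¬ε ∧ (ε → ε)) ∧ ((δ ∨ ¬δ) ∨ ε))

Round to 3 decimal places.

¬ε = 1 − 0.4600 = 0.5400
ε → ε  [Gödel: 1 if a≤b else b] with a=0.4600, b=0.4600 → 1.0000
¬ε ∧ (ε → ε) = a·b on (0.5400, 1.0000) = 0.5400
¬(¬ε ∧ (ε → ε)) = 1 − 0.5400 = 0.4600
¬δ = 1 − 0.7000 = 0.3000
δ ∨ ¬δ = a + b − a·b on (0.7000, 0.3000) = 0.7900
(δ ∨ ¬δ) ∨ ε = a + b − a·b on (0.7900, 0.4600) = 0.8866
¬(¬ε ∧ (ε → ε)) ∧ ((δ ∨ ¬δ) ∨ ε) = a·b on (0.4600, 0.8866) = 0.4078
¬(¬(¬ε ∧ (ε → ε)) ∧ ((δ ∨ ¬δ) ∨ ε)) = 1 − 0.4078 = 0.5922

0.592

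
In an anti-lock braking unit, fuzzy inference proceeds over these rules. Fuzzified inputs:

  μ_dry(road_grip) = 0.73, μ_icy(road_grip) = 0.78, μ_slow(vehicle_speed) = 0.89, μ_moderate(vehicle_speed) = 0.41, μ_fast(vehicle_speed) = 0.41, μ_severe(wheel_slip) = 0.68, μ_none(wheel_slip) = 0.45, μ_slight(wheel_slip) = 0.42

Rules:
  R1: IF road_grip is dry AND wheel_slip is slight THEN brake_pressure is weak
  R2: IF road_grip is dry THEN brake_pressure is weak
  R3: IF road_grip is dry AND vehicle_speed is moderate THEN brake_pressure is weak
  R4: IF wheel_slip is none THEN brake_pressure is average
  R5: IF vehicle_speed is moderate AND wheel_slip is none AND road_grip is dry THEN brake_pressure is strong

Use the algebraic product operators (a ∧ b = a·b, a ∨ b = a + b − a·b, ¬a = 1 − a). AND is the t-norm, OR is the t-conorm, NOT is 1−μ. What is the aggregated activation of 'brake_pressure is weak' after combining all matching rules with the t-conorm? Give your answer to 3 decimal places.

R1: dry=0.73, slight=0.42; AND[a·b] → w = 0.3066
R2: dry=0.73 → w = 0.7300
R3: dry=0.73, moderate=0.41; AND[a·b] → w = 0.2993
R4: none=0.45 → w = 0.4500
R5: moderate=0.41, none=0.45, dry=0.73; AND[a·b] → w = 0.1347
Rules with consequent 'weak': {R1, R2, R3} → strengths 0.3066, 0.7300, 0.2993
Aggregate via t-conorm [a + b − a·b]: 0.8688

0.869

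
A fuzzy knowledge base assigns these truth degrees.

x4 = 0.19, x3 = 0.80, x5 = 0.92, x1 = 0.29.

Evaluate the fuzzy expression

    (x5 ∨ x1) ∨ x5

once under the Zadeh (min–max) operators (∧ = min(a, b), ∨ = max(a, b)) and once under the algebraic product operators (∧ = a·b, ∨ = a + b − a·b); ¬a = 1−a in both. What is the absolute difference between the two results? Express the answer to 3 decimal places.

0.075

Under Zadeh (min–max):
  x5 ∨ x1 = max(a, b) on (0.92, 0.29) = 0.92
  (x5 ∨ x1) ∨ x5 = max(a, b) on (0.92, 0.92) = 0.92
  → value = 0.9200
Under algebraic product:
  x5 ∨ x1 = a + b − a·b on (0.9200, 0.2900) = 0.9432
  (x5 ∨ x1) ∨ x5 = a + b − a·b on (0.9432, 0.9200) = 0.9955
  → value = 0.9955
|0.9200 − 0.9955| = 0.075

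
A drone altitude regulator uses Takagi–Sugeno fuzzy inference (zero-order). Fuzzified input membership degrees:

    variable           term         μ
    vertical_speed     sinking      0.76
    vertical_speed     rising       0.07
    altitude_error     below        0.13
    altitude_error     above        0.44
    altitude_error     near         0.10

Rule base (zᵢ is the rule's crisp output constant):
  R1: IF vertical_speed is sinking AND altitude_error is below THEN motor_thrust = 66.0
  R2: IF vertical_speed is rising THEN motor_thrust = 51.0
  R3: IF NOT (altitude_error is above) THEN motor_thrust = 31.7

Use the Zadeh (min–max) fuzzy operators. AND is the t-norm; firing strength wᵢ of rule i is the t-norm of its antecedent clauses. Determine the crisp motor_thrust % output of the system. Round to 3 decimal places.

39.345

R1 (z=66.0): sinking=0.76, below=0.13; AND[min(a, b)] → w = 0.13
R2 (z=51.0): rising=0.07 → w = 0.07
R3 (z=31.7): ¬above=1−0.44=0.56 → w = 0.56
Weighted average = (0.13·66.0 + 0.07·51.0 + 0.56·31.7) / (0.13 + 0.07 + 0.56)
  = 29.9020 / 0.7600 = 39.345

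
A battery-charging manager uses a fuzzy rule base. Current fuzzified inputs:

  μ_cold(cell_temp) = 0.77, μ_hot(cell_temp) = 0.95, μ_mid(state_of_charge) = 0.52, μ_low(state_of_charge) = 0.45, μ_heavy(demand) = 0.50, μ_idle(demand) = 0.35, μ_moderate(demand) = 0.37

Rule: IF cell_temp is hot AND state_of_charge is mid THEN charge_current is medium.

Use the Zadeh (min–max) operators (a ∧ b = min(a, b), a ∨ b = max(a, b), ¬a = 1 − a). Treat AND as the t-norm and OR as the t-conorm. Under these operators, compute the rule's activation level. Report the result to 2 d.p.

firing strength: hot=0.95, mid=0.52; AND[min(a, b)] → w = 0.52

0.52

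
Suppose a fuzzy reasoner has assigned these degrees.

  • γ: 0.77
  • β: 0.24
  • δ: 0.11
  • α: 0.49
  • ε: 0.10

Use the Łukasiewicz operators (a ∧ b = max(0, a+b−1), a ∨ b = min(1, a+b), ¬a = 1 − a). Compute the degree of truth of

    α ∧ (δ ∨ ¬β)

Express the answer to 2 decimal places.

¬β = 1 − 0.24 = 0.76
δ ∨ ¬β = min(1, a+b) on (0.11, 0.76) = 0.87
α ∧ (δ ∨ ¬β) = max(0, a+b−1) on (0.49, 0.87) = 0.36

0.36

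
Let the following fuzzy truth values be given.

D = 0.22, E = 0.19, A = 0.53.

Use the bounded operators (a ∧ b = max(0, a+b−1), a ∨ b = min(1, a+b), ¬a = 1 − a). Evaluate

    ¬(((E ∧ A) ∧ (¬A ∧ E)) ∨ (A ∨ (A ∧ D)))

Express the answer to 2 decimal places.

E ∧ A = max(0, a+b−1) on (0.19, 0.53) = 0.00
¬A = 1 − 0.53 = 0.47
¬A ∧ E = max(0, a+b−1) on (0.47, 0.19) = 0.00
(E ∧ A) ∧ (¬A ∧ E) = max(0, a+b−1) on (0.00, 0.00) = 0.00
A ∧ D = max(0, a+b−1) on (0.53, 0.22) = 0.00
A ∨ (A ∧ D) = min(1, a+b) on (0.53, 0.00) = 0.53
((E ∧ A) ∧ (¬A ∧ E)) ∨ (A ∨ (A ∧ D)) = min(1, a+b) on (0.00, 0.53) = 0.53
¬(((E ∧ A) ∧ (¬A ∧ E)) ∨ (A ∨ (A ∧ D))) = 1 − 0.53 = 0.47

0.47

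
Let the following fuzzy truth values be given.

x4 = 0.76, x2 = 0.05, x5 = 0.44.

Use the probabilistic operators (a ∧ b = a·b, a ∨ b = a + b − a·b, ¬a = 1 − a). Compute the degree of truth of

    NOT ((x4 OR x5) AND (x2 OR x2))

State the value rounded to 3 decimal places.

x4 OR x5 = a + b − a·b on (0.7600, 0.4400) = 0.8656
x2 OR x2 = a + b − a·b on (0.0500, 0.0500) = 0.0975
(x4 OR x5) AND (x2 OR x2) = a·b on (0.8656, 0.0975) = 0.0844
NOT ((x4 OR x5) AND (x2 OR x2)) = 1 − 0.0844 = 0.9156

0.916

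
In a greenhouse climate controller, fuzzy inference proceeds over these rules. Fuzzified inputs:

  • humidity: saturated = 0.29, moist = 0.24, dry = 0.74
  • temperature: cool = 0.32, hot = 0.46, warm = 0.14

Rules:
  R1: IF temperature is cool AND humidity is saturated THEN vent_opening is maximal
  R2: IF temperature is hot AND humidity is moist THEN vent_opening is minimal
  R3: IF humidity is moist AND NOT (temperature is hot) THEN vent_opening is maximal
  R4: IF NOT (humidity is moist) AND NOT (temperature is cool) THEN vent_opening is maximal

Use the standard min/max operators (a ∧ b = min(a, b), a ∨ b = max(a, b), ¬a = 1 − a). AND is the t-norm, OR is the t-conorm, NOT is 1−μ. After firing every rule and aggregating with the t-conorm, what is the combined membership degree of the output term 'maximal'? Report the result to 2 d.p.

R1: cool=0.32, saturated=0.29; AND[min(a, b)] → w = 0.29
R2: hot=0.46, moist=0.24; AND[min(a, b)] → w = 0.24
R3: moist=0.24, ¬hot=1−0.46=0.54; AND[min(a, b)] → w = 0.24
R4: ¬moist=1−0.24=0.76, ¬cool=1−0.32=0.68; AND[min(a, b)] → w = 0.68
Rules with consequent 'maximal': {R1, R3, R4} → strengths 0.29, 0.24, 0.68
Aggregate via t-conorm [max(a, b)]: 0.68

0.68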